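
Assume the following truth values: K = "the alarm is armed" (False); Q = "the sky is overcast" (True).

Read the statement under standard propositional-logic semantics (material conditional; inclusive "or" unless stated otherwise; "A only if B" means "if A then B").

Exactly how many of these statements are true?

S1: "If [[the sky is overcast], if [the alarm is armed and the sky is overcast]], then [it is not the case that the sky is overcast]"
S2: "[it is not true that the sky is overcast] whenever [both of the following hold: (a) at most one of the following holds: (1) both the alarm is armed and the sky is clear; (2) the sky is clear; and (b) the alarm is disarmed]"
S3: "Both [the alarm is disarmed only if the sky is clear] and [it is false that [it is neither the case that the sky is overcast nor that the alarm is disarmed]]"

S1: Formalization: ((K and Q) -> Q) -> not Q

K and Q = False and True = False
(K and Q) -> Q = False -> True = True
not Q = not True = False
((K and Q) -> Q) -> not Q = True -> False = False
Thus S1 is false.

S2: In symbols: (((K and not Q) nand not Q) and not K) -> not Q

not Q = not True = False
K and not Q = False and False = False
not Q = not True = False
(K and not Q) nand not Q = False nand False = True
not K = not False = True
((K and not Q) nand not Q) and not K = True and True = True
not Q = not True = False
(((K and not Q) nand not Q) and not K) -> not Q = True -> False = False
Hence S2 is false.

S3: Formalization: (not K -> not Q) and not (Q nor not K)

not K = not False = True
not Q = not True = False
not K -> not Q = True -> False = False
not K = not False = True
Q nor not K = True nor True = False
not (Q nor not K) = not False = True
(not K -> not Q) and not (Q nor not K) = False and True = False
Hence S3 is false.

True statements: 0 (none).

0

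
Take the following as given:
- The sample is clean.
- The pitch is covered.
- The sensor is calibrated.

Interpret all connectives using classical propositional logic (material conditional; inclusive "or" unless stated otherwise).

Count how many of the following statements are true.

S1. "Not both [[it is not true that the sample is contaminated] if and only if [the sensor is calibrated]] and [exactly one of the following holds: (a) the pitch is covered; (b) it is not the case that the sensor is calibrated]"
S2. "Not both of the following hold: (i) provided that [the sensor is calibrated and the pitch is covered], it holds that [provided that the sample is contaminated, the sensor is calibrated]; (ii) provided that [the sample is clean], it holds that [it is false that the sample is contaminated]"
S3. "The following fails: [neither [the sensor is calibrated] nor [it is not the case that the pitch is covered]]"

1

Let G = "the sample is contaminated" (F), R = "the sensor is calibrated" (T), N = "the pitch is covered" (T).

S1: In symbols: (¬G ↔ R) ↑ (N ⊕ ¬R)

¬G = ¬F = T
¬G ↔ R = T ↔ T = T
¬R = ¬T = F
N ⊕ ¬R = T ⊕ F = T
(¬G ↔ R) ↑ (N ⊕ ¬R) = T ↑ T = F
So S1 is false.

S2: Formalization: ((R ∧ N) → (G → R)) ↑ (¬G → ¬G)

R ∧ N = T ∧ T = T
G → R = F → T = T
(R ∧ N) → (G → R) = T → T = T
¬G = ¬F = T
¬G = ¬F = T
¬G → ¬G = T → T = T
((R ∧ N) → (G → R)) ↑ (¬G → ¬G) = T ↑ T = F
Hence S2 is false.

S3: This is ¬(R ↓ ¬N).

¬N = ¬T = F
R ↓ ¬N = T ↓ F = F
¬(R ↓ ¬N) = ¬F = T
Thus S3 is true.

Count: 1.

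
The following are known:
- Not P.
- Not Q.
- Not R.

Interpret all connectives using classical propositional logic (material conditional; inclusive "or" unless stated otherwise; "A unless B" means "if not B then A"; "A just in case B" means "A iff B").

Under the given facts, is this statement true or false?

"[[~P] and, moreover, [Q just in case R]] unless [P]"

True.

Parsed as (not P and (Q iff R)) or P

not P = not False = True
Q iff R = False iff False = True
not P and (Q iff R) = True and True = True
(not P and (Q iff R)) or P = True or False = True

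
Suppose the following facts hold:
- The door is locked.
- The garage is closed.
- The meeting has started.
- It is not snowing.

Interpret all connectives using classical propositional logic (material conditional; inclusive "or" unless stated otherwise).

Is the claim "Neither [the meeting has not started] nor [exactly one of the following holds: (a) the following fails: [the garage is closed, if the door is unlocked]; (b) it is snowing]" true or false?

Let R = "the meeting has started" (T), P = "the door is locked" (T), Q = "the garage is closed" (T), S = "it is snowing" (F).
Formalization: ~R nor (~(~P -> Q) xor S)

~R = ~T = F
~P = ~T = F
~P -> Q = F -> T = T
~(~P -> Q) = ~T = F
~(~P -> Q) xor S = F xor F = F
~R nor (~(~P -> Q) xor S) = F nor F = T

True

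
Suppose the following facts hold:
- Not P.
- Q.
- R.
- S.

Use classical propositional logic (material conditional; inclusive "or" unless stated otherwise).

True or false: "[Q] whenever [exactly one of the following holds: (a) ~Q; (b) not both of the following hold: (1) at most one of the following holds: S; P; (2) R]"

True.

This is (~Q xor ((S nand P) nand R)) -> Q.

~Q = ~T = F
S nand P = T nand F = T
(S nand P) nand R = T nand T = F
~Q xor ((S nand P) nand R) = F xor F = F
(~Q xor ((S nand P) nand R)) -> Q = F -> T = T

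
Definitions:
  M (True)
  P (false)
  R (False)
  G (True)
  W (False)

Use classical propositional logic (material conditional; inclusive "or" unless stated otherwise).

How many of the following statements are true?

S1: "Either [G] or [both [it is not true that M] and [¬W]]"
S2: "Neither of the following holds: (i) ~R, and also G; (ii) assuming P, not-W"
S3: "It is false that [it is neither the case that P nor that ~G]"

1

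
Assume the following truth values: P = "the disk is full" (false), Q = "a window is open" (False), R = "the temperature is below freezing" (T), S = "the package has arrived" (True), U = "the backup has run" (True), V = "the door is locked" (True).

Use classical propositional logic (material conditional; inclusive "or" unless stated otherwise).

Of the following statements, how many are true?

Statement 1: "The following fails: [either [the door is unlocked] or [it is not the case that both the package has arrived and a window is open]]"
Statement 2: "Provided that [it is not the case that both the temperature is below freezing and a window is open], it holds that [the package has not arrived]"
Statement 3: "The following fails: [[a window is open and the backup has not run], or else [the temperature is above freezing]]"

Statement 1: Formalization: ~(~V | (S nand Q))

~V = ~T = F
S nand Q = T nand F = T
~V | (S nand Q) = F | T = T
~(~V | (S nand Q)) = ~T = F
Thus Statement 1 is false.

Statement 2: Formalization: (R nand Q) -> ~S

R nand Q = T nand F = T
~S = ~T = F
(R nand Q) -> ~S = T -> F = F
Hence Statement 2 is false.

Statement 3: In symbols: ~((Q & ~U) | ~R)

~U = ~T = F
Q & ~U = F & F = F
~R = ~T = F
(Q & ~U) | ~R = F | F = F
~((Q & ~U) | ~R) = ~F = T
So Statement 3 is true.

1 of the 3 statements is true (Statement 3).

1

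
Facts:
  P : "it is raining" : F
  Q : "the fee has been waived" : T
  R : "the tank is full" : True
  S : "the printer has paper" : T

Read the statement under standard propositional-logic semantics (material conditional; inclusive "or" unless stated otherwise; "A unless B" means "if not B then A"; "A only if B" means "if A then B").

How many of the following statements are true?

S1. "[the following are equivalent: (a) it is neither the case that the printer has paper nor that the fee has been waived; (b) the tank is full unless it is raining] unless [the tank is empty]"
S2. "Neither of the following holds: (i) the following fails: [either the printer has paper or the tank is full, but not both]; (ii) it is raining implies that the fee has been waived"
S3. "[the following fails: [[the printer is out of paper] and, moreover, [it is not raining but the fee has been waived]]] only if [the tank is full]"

1

S1: Formalization: ((S ↓ Q) ↔ (R ∨ P)) ∨ ¬R

S ↓ Q = T ↓ T = F
R ∨ P = T ∨ F = T
(S ↓ Q) ↔ (R ∨ P) = F ↔ T = F
¬R = ¬T = F
((S ↓ Q) ↔ (R ∨ P)) ∨ ¬R = F ∨ F = F
Hence S1 is false.

S2: Parsed as ¬(S ⊕ R) ↓ (P → Q)

S ⊕ R = T ⊕ T = F
¬(S ⊕ R) = ¬F = T
P → Q = F → T = T
¬(S ⊕ R) ↓ (P → Q) = T ↓ T = F
So S2 is false.

S3: This is ¬(¬S ∧ (¬P ∧ Q)) → R.

¬S = ¬T = F
¬P = ¬F = T
¬P ∧ Q = T ∧ T = T
¬S ∧ (¬P ∧ Q) = F ∧ T = F
¬(¬S ∧ (¬P ∧ Q)) = ¬F = T
¬(¬S ∧ (¬P ∧ Q)) → R = T → T = T
So S3 is true.

1 of the 3 statements is true.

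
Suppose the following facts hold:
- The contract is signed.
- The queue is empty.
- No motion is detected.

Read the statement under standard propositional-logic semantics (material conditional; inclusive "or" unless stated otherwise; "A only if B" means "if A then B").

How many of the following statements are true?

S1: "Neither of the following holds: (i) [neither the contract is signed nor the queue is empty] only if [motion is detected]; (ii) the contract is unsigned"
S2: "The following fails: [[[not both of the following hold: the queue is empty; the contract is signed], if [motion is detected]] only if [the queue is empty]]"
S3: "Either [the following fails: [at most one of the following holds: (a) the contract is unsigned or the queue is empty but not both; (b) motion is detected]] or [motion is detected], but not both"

Let P = "the contract is signed" (T), Q = "the queue is empty" (T), R = "motion is detected" (F).

S1: In symbols: ((P ↓ Q) → R) ↓ ¬P

P ↓ Q = T ↓ T = F
(P ↓ Q) → R = F → F = T
¬P = ¬T = F
((P ↓ Q) → R) ↓ ¬P = T ↓ F = F
So S1 is false.

S2: This is ¬((R → (Q ↑ P)) → Q).

Q ↑ P = T ↑ T = F
R → (Q ↑ P) = F → F = T
(R → (Q ↑ P)) → Q = T → T = T
¬((R → (Q ↑ P)) → Q) = ¬T = F
So S2 is false.

S3: This is ¬((¬P ⊕ Q) ↑ R) ⊕ R.

¬P = ¬T = F
¬P ⊕ Q = F ⊕ T = T
(¬P ⊕ Q) ↑ R = T ↑ F = T
¬((¬P ⊕ Q) ↑ R) = ¬T = F
¬((¬P ⊕ Q) ↑ R) ⊕ R = F ⊕ F = F
So S3 is false.

Count: 0.

0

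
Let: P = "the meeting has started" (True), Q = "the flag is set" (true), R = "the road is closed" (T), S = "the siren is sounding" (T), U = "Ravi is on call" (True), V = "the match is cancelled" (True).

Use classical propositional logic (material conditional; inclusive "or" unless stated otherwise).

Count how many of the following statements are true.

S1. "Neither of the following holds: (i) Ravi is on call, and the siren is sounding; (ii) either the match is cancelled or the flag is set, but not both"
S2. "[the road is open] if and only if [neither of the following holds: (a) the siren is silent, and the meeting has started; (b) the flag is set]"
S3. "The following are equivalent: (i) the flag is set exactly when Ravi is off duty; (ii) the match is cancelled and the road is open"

2

S1: Parsed as (U ∧ S) ↓ (V ⊕ Q)

U ∧ S = T ∧ T = T
V ⊕ Q = T ⊕ T = F
(U ∧ S) ↓ (V ⊕ Q) = T ↓ F = F
Hence S1 is false.

S2: This is ¬R ↔ ((¬S ∧ P) ↓ Q).

¬R = ¬T = F
¬S = ¬T = F
¬S ∧ P = F ∧ T = F
(¬S ∧ P) ↓ Q = F ↓ T = F
¬R ↔ ((¬S ∧ P) ↓ Q) = F ↔ F = T
So S2 is true.

S3: Formalization: (Q ↔ ¬U) ↔ (V ∧ ¬R)

¬U = ¬T = F
Q ↔ ¬U = T ↔ F = F
¬R = ¬T = F
V ∧ ¬R = T ∧ F = F
(Q ↔ ¬U) ↔ (V ∧ ¬R) = F ↔ F = T
Hence S3 is true.

2 of the 3 statements are true.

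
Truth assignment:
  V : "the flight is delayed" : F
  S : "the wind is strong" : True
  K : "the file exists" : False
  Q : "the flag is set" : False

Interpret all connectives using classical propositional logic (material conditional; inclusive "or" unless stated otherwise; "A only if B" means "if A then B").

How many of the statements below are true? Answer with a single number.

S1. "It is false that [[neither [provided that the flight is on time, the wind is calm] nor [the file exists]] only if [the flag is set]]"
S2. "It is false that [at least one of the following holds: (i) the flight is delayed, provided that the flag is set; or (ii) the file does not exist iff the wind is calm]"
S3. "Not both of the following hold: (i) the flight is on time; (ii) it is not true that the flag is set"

S1: This is not (((not V -> not S) nor K) -> Q).

not V = not False = True
not S = not True = False
not V -> not S = True -> False = False
(not V -> not S) nor K = False nor False = True
((not V -> not S) nor K) -> Q = True -> False = False
not (((not V -> not S) nor K) -> Q) = not False = True
So S1 is true.

S2: Formalization: not ((Q -> V) or (not K iff not S))

Q -> V = False -> False = True
not K = not False = True
not S = not True = False
not K iff not S = True iff False = False
(Q -> V) or (not K iff not S) = True or False = True
not ((Q -> V) or (not K iff not S)) = not True = False
So S2 is false.

S3: This is not V nand not Q.

not V = not False = True
not Q = not False = True
not V nand not Q = True nand True = False
Hence S3 is false.

1 of the 3 statements is true (S1).

1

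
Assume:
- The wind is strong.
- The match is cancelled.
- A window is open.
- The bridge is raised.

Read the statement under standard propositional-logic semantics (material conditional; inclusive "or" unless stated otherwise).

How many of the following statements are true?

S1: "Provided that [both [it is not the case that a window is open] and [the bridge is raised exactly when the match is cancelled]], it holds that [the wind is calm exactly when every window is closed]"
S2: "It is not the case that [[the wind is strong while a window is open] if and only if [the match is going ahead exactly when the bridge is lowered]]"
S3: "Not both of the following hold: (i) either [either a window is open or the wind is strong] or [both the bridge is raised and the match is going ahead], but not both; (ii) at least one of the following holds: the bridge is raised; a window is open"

1

Let R = "a window is open" (T), S = "the bridge is raised" (T), Q = "the match is cancelled" (T), P = "the wind is strong" (T).

S1: Formalization: (~R & (S <-> Q)) -> (~P <-> ~R)

~R = ~T = F
S <-> Q = T <-> T = T
~R & (S <-> Q) = F & T = F
~P = ~T = F
~R = ~T = F
~P <-> ~R = F <-> F = T
(~R & (S <-> Q)) -> (~P <-> ~R) = F -> T = T
Hence S1 is true.

S2: This is ~((P & R) <-> (~Q <-> ~S)).

P & R = T & T = T
~Q = ~T = F
~S = ~T = F
~Q <-> ~S = F <-> F = T
(P & R) <-> (~Q <-> ~S) = T <-> T = T
~((P & R) <-> (~Q <-> ~S)) = ~T = F
Hence S2 is false.

S3: Formalization: ((R | P) xor (S & ~Q)) nand (S | R)

R | P = T | T = T
~Q = ~T = F
S & ~Q = T & F = F
(R | P) xor (S & ~Q) = T xor F = T
S | R = T | T = T
((R | P) xor (S & ~Q)) nand (S | R) = T nand T = F
So S3 is false.

True statements: 1 (S1).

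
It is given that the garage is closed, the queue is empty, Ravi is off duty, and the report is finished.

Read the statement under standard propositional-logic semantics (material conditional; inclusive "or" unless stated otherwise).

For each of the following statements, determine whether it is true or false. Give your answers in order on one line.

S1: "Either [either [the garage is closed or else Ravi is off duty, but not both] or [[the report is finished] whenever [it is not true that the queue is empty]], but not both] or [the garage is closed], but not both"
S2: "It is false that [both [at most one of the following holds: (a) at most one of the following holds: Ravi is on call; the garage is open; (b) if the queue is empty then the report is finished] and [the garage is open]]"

S1 F; S2 T

Let V = "the garage is closed" (True), N = "Ravi is on call" (False), S = "the queue is empty" (True), Q = "the report is finished" (True).

S1: This is ((V xor not N) xor (not S -> Q)) xor V.

not N = not False = True
V xor not N = True xor True = False
not S = not True = False
not S -> Q = False -> True = True
(V xor not N) xor (not S -> Q) = False xor True = True
((V xor not N) xor (not S -> Q)) xor V = True xor True = False
Hence S1 is false.

S2: In symbols: not (((N nand not V) nand (S -> Q)) and not V)

not V = not True = False
N nand not V = False nand False = True
S -> Q = True -> True = True
(N nand not V) nand (S -> Q) = True nand True = False
not V = not True = False
((N nand not V) nand (S -> Q)) and not V = False and False = False
not (((N nand not V) nand (S -> Q)) and not V) = not False = True
So S2 is true.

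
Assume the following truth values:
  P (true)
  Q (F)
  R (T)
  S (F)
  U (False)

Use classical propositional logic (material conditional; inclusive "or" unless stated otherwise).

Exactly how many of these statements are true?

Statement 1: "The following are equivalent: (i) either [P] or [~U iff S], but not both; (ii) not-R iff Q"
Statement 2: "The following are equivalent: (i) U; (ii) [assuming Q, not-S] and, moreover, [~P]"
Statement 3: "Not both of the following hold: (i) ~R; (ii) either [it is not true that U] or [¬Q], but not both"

Statement 1: This is (P ⊕ (¬U ↔ S)) ↔ (¬R ↔ Q).

¬U = ¬F = T
¬U ↔ S = T ↔ F = F
P ⊕ (¬U ↔ S) = T ⊕ F = T
¬R = ¬T = F
¬R ↔ Q = F ↔ F = T
(P ⊕ (¬U ↔ S)) ↔ (¬R ↔ Q) = T ↔ T = T
Hence Statement 1 is true.

Statement 2: In symbols: U ↔ ((Q → ¬S) ∧ ¬P)

¬S = ¬F = T
Q → ¬S = F → T = T
¬P = ¬T = F
(Q → ¬S) ∧ ¬P = T ∧ F = F
U ↔ ((Q → ¬S) ∧ ¬P) = F ↔ F = T
So Statement 2 is true.

Statement 3: Parsed as ¬R ↑ (¬U ⊕ ¬Q)

¬R = ¬T = F
¬U = ¬F = T
¬Q = ¬F = T
¬U ⊕ ¬Q = T ⊕ T = F
¬R ↑ (¬U ⊕ ¬Q) = F ↑ F = T
Thus Statement 3 is true.

3 of the 3 statements are true (Statement 1, Statement 2, Statement 3).

3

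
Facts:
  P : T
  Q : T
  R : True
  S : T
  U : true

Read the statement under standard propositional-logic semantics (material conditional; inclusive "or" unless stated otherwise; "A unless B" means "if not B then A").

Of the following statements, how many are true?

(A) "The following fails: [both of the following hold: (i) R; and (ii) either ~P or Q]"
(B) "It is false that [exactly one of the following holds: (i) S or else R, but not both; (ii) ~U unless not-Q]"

1

(A): In symbols: not (R and (not P or Q))

not P = not True = False
not P or Q = False or True = True
R and (not P or Q) = True and True = True
not (R and (not P or Q)) = not True = False
So (A) is false.

(B): This is not ((S xor R) xor (not U or not Q)).

S xor R = True xor True = False
not U = not True = False
not Q = not True = False
not U or not Q = False or False = False
(S xor R) xor (not U or not Q) = False xor False = False
not ((S xor R) xor (not U or not Q)) = not False = True
So (B) is true.

Count: 1.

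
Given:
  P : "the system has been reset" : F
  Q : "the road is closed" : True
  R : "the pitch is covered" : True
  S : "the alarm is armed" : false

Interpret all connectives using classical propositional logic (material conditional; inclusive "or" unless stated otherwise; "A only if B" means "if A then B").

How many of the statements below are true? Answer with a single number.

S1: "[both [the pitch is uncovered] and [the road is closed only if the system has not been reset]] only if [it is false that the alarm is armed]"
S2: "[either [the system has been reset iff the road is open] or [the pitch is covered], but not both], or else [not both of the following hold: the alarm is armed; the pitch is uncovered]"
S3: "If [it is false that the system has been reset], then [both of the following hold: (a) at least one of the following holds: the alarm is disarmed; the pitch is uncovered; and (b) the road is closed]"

3

S1: Formalization: (not R and (Q -> not P)) -> not S

not R = not True = False
not P = not False = True
Q -> not P = True -> True = True
not R and (Q -> not P) = False and True = False
not S = not False = True
(not R and (Q -> not P)) -> not S = False -> True = True
So S1 is true.

S2: Parsed as ((P iff not Q) xor R) or (S nand not R)

not Q = not True = False
P iff not Q = False iff False = True
(P iff not Q) xor R = True xor True = False
not R = not True = False
S nand not R = False nand False = True
((P iff not Q) xor R) or (S nand not R) = False or True = True
So S2 is true.

S3: Parsed as not P -> ((not S or not R) and Q)

not P = not False = True
not S = not False = True
not R = not True = False
not S or not R = True or False = True
(not S or not R) and Q = True and True = True
not P -> ((not S or not R) and Q) = True -> True = True
So S3 is true.

Count: 3.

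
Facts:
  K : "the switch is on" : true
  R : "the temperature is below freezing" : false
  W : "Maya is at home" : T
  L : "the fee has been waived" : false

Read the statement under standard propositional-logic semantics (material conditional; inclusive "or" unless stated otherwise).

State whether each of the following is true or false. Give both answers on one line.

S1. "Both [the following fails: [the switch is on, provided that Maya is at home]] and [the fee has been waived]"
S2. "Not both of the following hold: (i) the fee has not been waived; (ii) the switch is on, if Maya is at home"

S1 False / S2 False

S1: Formalization: ¬(W → K) ∧ L

W → K = T → T = T
¬(W → K) = ¬T = F
¬(W → K) ∧ L = F ∧ F = F
So S1 is false.

S2: This is ¬L ↑ (W → K).

¬L = ¬F = T
W → K = T → T = T
¬L ↑ (W → K) = T ↑ T = F
So S2 is false.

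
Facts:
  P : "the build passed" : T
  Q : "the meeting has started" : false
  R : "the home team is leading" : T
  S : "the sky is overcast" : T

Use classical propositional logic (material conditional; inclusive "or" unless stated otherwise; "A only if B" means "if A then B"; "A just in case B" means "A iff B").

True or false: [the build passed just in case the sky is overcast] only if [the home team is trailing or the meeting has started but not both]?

false

In symbols: (P iff S) -> (not R xor Q)

P iff S = True iff True = True
not R = not True = False
not R xor Q = False xor False = False
(P iff S) -> (not R xor Q) = True -> False = False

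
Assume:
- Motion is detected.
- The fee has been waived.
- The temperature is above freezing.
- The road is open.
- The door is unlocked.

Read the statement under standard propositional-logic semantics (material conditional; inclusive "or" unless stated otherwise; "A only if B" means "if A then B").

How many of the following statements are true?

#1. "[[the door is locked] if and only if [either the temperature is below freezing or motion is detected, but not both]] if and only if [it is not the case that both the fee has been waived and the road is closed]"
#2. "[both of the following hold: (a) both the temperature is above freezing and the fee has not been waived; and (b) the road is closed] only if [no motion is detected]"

1

Let N = "the door is locked" (F), P = "the temperature is below freezing" (F), M = "motion is detected" (T), W = "the fee has been waived" (T), H = "the road is closed" (F).

#1: This is (N <-> (P xor M)) <-> (W nand H).

P xor M = F xor T = T
N <-> (P xor M) = F <-> T = F
W nand H = T nand F = T
(N <-> (P xor M)) <-> (W nand H) = F <-> T = F
Hence #1 is false.

#2: This is ((~P & ~W) & H) -> ~M.

~P = ~F = T
~W = ~T = F
~P & ~W = T & F = F
(~P & ~W) & H = F & F = F
~M = ~T = F
((~P & ~W) & H) -> ~M = F -> F = T
So #2 is true.

1 of the 2 statements is true (#2).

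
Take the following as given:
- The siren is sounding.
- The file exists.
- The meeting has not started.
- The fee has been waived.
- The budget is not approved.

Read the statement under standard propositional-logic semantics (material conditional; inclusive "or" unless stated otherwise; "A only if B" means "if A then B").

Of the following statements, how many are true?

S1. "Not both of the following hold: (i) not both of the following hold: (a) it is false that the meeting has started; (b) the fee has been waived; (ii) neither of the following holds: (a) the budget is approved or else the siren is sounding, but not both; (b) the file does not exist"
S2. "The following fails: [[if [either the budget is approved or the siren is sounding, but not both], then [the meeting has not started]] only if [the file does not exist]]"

Let R = "the meeting has started" (F), S = "the fee has been waived" (T), U = "the budget is approved" (F), P = "the siren is sounding" (T), Q = "the file exists" (T).

S1: Parsed as (~R nand S) nand ((U xor P) nor ~Q)

~R = ~F = T
~R nand S = T nand T = F
U xor P = F xor T = T
~Q = ~T = F
(U xor P) nor ~Q = T nor F = F
(~R nand S) nand ((U xor P) nor ~Q) = F nand F = T
Hence S1 is true.

S2: Parsed as ~(((U xor P) -> ~R) -> ~Q)

U xor P = F xor T = T
~R = ~F = T
(U xor P) -> ~R = T -> T = T
~Q = ~T = F
((U xor P) -> ~R) -> ~Q = T -> F = F
~(((U xor P) -> ~R) -> ~Q) = ~F = T
So S2 is true.

2 of the 2 statements are true (S1, S2).

2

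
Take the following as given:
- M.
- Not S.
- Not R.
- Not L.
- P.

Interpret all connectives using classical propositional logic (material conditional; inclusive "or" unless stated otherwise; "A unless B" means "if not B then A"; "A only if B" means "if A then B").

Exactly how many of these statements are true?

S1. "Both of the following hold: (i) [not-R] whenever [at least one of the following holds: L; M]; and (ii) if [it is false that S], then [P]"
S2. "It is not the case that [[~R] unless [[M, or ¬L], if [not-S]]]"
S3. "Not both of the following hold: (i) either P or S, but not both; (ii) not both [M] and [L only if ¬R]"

2

S1: This is ((L | M) -> ~R) & (~S -> P).

L | M = F | T = T
~R = ~F = T
(L | M) -> ~R = T -> T = T
~S = ~F = T
~S -> P = T -> T = T
((L | M) -> ~R) & (~S -> P) = T & T = T
So S1 is true.

S2: In symbols: ~(~R | (~S -> (M | ~L)))

~R = ~F = T
~S = ~F = T
~L = ~F = T
M | ~L = T | T = T
~S -> (M | ~L) = T -> T = T
~R | (~S -> (M | ~L)) = T | T = T
~(~R | (~S -> (M | ~L))) = ~T = F
Thus S2 is false.

S3: Formalization: (P xor S) nand (M nand (L -> ~R))

P xor S = T xor F = T
~R = ~F = T
L -> ~R = F -> T = T
M nand (L -> ~R) = T nand T = F
(P xor S) nand (M nand (L -> ~R)) = T nand F = T
Thus S3 is true.

2 of the 3 statements are true (S1, S3).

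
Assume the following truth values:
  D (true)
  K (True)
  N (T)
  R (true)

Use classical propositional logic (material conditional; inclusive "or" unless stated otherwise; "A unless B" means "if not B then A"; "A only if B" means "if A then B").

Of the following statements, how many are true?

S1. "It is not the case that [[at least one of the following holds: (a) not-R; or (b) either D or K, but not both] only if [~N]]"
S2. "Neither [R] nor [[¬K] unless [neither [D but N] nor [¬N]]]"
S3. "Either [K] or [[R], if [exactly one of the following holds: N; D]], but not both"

S1: In symbols: ~((~R | (D xor K)) -> ~N)

~R = ~T = F
D xor K = T xor T = F
~R | (D xor K) = F | F = F
~N = ~T = F
(~R | (D xor K)) -> ~N = F -> F = T
~((~R | (D xor K)) -> ~N) = ~T = F
Hence S1 is false.

S2: This is R nor (~K | ((D & N) nor ~N)).

~K = ~T = F
D & N = T & T = T
~N = ~T = F
(D & N) nor ~N = T nor F = F
~K | ((D & N) nor ~N) = F | F = F
R nor (~K | ((D & N) nor ~N)) = T nor F = F
Hence S2 is false.

S3: Parsed as K xor ((N xor D) -> R)

N xor D = T xor T = F
(N xor D) -> R = F -> T = T
K xor ((N xor D) -> R) = T xor T = F
So S3 is false.

Count: 0.

0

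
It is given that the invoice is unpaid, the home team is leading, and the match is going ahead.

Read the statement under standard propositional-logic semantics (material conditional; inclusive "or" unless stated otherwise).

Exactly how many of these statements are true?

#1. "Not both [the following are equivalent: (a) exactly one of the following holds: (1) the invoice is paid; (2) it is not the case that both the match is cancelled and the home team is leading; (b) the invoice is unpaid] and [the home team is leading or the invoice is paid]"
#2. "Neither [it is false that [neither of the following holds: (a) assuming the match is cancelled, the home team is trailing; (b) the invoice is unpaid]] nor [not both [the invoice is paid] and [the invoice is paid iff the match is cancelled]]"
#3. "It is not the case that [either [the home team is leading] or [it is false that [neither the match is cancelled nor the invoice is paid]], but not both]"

0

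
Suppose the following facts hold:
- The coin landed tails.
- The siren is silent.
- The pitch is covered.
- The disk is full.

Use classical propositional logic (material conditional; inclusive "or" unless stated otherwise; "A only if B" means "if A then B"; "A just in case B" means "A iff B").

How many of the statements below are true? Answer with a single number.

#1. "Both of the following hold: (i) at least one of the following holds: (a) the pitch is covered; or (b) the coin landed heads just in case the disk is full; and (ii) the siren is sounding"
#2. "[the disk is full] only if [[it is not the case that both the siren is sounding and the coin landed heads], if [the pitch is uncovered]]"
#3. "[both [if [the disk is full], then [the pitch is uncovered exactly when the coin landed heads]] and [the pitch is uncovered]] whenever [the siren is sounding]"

Let R = "the pitch is covered" (T), P = "the coin landed heads" (F), S = "the disk is full" (T), Q = "the siren is sounding" (F).

#1: This is (R ∨ (P ↔ S)) ∧ Q.

P ↔ S = F ↔ T = F
R ∨ (P ↔ S) = T ∨ F = T
(R ∨ (P ↔ S)) ∧ Q = T ∧ F = F
Thus #1 is false.

#2: Formalization: S → (¬R → (Q ↑ P))

¬R = ¬T = F
Q ↑ P = F ↑ F = T
¬R → (Q ↑ P) = F → T = T
S → (¬R → (Q ↑ P)) = T → T = T
So #2 is true.

#3: This is Q → ((S → (¬R ↔ P)) ∧ ¬R).

¬R = ¬T = F
¬R ↔ P = F ↔ F = T
S → (¬R ↔ P) = T → T = T
¬R = ¬T = F
(S → (¬R ↔ P)) ∧ ¬R = T ∧ F = F
Q → ((S → (¬R ↔ P)) ∧ ¬R) = F → F = T
Hence #3 is true.

Count: 2.

2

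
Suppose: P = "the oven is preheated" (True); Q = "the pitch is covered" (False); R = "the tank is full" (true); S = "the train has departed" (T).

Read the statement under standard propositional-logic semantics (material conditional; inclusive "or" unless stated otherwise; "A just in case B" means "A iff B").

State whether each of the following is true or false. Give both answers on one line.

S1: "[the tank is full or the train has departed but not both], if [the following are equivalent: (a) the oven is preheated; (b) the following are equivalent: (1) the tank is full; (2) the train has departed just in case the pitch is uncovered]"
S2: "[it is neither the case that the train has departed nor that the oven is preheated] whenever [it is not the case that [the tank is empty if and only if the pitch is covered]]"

S1 false; S2 true

S1: In symbols: (P ↔ (R ↔ (S ↔ ¬Q))) → (R ⊕ S)

¬Q = ¬F = T
S ↔ ¬Q = T ↔ T = T
R ↔ (S ↔ ¬Q) = T ↔ T = T
P ↔ (R ↔ (S ↔ ¬Q)) = T ↔ T = T
R ⊕ S = T ⊕ T = F
(P ↔ (R ↔ (S ↔ ¬Q))) → (R ⊕ S) = T → F = F
So S1 is false.

S2: This is ¬(¬R ↔ Q) → (S ↓ P).

¬R = ¬T = F
¬R ↔ Q = F ↔ F = T
¬(¬R ↔ Q) = ¬T = F
S ↓ P = T ↓ T = F
¬(¬R ↔ Q) → (S ↓ P) = F → F = T
Hence S2 is true.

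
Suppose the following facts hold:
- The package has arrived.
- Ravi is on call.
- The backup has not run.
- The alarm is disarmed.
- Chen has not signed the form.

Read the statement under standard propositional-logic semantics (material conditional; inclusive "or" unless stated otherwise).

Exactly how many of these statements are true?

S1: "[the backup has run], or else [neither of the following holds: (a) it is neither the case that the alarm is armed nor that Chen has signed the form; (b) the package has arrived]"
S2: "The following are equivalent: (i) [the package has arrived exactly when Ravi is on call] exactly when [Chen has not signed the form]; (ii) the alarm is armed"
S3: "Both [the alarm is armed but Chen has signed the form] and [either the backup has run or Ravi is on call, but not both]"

0

Let H = "the backup has run" (F), K = "the alarm is armed" (F), P = "Chen has signed the form" (F), V = "the package has arrived" (T), S = "Ravi is on call" (T).

S1: In symbols: H ∨ ((K ↓ P) ↓ V)

K ↓ P = F ↓ F = T
(K ↓ P) ↓ V = T ↓ T = F
H ∨ ((K ↓ P) ↓ V) = F ∨ F = F
So S1 is false.

S2: In symbols: ((V ↔ S) ↔ ¬P) ↔ K

V ↔ S = T ↔ T = T
¬P = ¬F = T
(V ↔ S) ↔ ¬P = T ↔ T = T
((V ↔ S) ↔ ¬P) ↔ K = T ↔ F = F
So S2 is false.

S3: This is (K ∧ P) ∧ (H ⊕ S).

K ∧ P = F ∧ F = F
H ⊕ S = F ⊕ T = T
(K ∧ P) ∧ (H ⊕ S) = F ∧ T = F
Hence S3 is false.

True statements: 0 (none).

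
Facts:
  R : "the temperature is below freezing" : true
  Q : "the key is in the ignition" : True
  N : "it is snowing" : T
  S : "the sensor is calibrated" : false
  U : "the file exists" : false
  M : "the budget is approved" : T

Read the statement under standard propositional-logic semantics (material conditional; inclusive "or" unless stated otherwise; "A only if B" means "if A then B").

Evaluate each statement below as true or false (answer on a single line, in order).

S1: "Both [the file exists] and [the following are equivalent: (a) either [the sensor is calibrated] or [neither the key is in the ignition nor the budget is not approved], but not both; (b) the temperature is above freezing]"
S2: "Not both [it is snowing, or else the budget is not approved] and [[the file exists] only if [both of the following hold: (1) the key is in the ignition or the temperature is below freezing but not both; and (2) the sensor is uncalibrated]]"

S1 false; S2 false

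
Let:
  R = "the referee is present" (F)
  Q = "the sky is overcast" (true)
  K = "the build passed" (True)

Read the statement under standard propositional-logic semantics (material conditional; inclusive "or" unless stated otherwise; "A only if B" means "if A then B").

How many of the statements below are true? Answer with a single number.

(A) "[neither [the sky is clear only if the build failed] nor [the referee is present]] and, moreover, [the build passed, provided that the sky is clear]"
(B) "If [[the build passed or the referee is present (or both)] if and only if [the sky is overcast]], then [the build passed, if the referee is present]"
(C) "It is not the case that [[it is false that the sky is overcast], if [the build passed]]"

(A): This is ((~Q -> ~K) nor R) & (~Q -> K).

~Q = ~T = F
~K = ~T = F
~Q -> ~K = F -> F = T
(~Q -> ~K) nor R = T nor F = F
~Q = ~T = F
~Q -> K = F -> T = T
((~Q -> ~K) nor R) & (~Q -> K) = F & T = F
Hence (A) is false.

(B): Parsed as ((K | R) <-> Q) -> (R -> K)

K | R = T | F = T
(K | R) <-> Q = T <-> T = T
R -> K = F -> T = T
((K | R) <-> Q) -> (R -> K) = T -> T = T
Hence (B) is true.

(C): Parsed as ~(K -> ~Q)

~Q = ~T = F
K -> ~Q = T -> F = F
~(K -> ~Q) = ~F = T
Hence (C) is true.

2 of the 3 statements are true ((B), (C)).

2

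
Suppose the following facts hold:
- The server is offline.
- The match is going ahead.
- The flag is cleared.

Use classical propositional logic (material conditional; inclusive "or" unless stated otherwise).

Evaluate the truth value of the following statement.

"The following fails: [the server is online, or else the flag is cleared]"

False

Let P = "the server is online" (F), R = "the flag is set" (F).
Formalization: ¬(P ∨ ¬R)

¬R = ¬F = T
P ∨ ¬R = F ∨ T = T
¬(P ∨ ¬R) = ¬T = F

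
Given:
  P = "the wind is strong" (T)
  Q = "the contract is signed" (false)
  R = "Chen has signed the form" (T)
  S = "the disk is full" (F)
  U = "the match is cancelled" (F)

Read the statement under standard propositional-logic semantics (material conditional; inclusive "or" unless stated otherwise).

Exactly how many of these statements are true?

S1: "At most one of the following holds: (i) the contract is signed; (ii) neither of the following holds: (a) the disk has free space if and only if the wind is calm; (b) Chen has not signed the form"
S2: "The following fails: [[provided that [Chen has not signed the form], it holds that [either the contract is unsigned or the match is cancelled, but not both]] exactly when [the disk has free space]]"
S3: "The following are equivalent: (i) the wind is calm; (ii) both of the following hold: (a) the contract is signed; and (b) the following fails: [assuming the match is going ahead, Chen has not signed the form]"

S1: Parsed as Q ↑ ((¬S ↔ ¬P) ↓ ¬R)

¬S = ¬F = T
¬P = ¬T = F
¬S ↔ ¬P = T ↔ F = F
¬R = ¬T = F
(¬S ↔ ¬P) ↓ ¬R = F ↓ F = T
Q ↑ ((¬S ↔ ¬P) ↓ ¬R) = F ↑ T = T
Thus S1 is true.

S2: In symbols: ¬((¬R → (¬Q ⊕ U)) ↔ ¬S)

¬R = ¬T = F
¬Q = ¬F = T
¬Q ⊕ U = T ⊕ F = T
¬R → (¬Q ⊕ U) = F → T = T
¬S = ¬F = T
(¬R → (¬Q ⊕ U)) ↔ ¬S = T ↔ T = T
¬((¬R → (¬Q ⊕ U)) ↔ ¬S) = ¬T = F
Thus S2 is false.

S3: Parsed as ¬P ↔ (Q ∧ ¬(¬U → ¬R))

¬P = ¬T = F
¬U = ¬F = T
¬R = ¬T = F
¬U → ¬R = T → F = F
¬(¬U → ¬R) = ¬F = T
Q ∧ ¬(¬U → ¬R) = F ∧ T = F
¬P ↔ (Q ∧ ¬(¬U → ¬R)) = F ↔ F = T
Thus S3 is true.

Count: 2.

2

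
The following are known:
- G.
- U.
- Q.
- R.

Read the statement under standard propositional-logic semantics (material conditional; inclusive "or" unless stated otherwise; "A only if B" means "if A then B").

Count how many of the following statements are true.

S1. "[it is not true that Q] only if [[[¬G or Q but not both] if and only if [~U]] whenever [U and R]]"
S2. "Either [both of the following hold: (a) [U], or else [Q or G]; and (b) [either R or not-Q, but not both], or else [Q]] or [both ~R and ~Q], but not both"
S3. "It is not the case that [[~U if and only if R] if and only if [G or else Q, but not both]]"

2

S1: Parsed as not Q -> ((U and R) -> ((not G xor Q) iff not U))

not Q = not True = False
U and R = True and True = True
not G = not True = False
not G xor Q = False xor True = True
not U = not True = False
(not G xor Q) iff not U = True iff False = False
(U and R) -> ((not G xor Q) iff not U) = True -> False = False
not Q -> ((U and R) -> ((not G xor Q) iff not U)) = False -> False = True
Hence S1 is true.

S2: In symbols: ((U or (Q or G)) and ((R xor not Q) or Q)) xor (not R and not Q)

Q or G = True or True = True
U or (Q or G) = True or True = True
not Q = not True = False
R xor not Q = True xor False = True
(R xor not Q) or Q = True or True = True
(U or (Q or G)) and ((R xor not Q) or Q) = True and True = True
not R = not True = False
not Q = not True = False
not R and not Q = False and False = False
((U or (Q or G)) and ((R xor not Q) or Q)) xor (not R and not Q) = True xor False = True
Thus S2 is true.

S3: In symbols: not ((not U iff R) iff (G xor Q))

not U = not True = False
not U iff R = False iff True = False
G xor Q = True xor True = False
(not U iff R) iff (G xor Q) = False iff False = True
not ((not U iff R) iff (G xor Q)) = not True = False
Hence S3 is false.

2 of the 3 statements are true.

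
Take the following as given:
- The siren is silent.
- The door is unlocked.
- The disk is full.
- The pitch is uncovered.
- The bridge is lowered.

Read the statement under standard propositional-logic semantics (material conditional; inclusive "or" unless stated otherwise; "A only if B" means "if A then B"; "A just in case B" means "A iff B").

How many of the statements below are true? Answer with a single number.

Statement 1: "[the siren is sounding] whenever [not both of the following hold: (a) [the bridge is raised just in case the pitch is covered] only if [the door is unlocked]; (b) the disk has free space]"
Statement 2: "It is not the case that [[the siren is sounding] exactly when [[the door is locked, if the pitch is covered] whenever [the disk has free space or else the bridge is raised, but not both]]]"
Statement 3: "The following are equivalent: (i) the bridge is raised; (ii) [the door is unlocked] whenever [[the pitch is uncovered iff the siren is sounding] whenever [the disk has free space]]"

1

Let Q = "the bridge is raised" (F), U = "the pitch is covered" (F), G = "the door is locked" (F), W = "the disk is full" (T), R = "the siren is sounding" (F).

Statement 1: This is (((Q <-> U) -> ~G) nand ~W) -> R.

Q <-> U = F <-> F = T
~G = ~F = T
(Q <-> U) -> ~G = T -> T = T
~W = ~T = F
((Q <-> U) -> ~G) nand ~W = T nand F = T
(((Q <-> U) -> ~G) nand ~W) -> R = T -> F = F
Thus Statement 1 is false.

Statement 2: Formalization: ~(R <-> ((~W xor Q) -> (U -> G)))

~W = ~T = F
~W xor Q = F xor F = F
U -> G = F -> F = T
(~W xor Q) -> (U -> G) = F -> T = T
R <-> ((~W xor Q) -> (U -> G)) = F <-> T = F
~(R <-> ((~W xor Q) -> (U -> G))) = ~F = T
So Statement 2 is true.

Statement 3: This is Q <-> ((~W -> (~U <-> R)) -> ~G).

~W = ~T = F
~U = ~F = T
~U <-> R = T <-> F = F
~W -> (~U <-> R) = F -> F = T
~G = ~F = T
(~W -> (~U <-> R)) -> ~G = T -> T = T
Q <-> ((~W -> (~U <-> R)) -> ~G) = F <-> T = F
Thus Statement 3 is false.

True statements: 1.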